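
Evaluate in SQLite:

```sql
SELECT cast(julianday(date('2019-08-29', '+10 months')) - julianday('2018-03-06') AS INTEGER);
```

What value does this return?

Adding +10 months to 2019-08-29 gives 2020-06-29.
25 days remain in March 2018 after the 6th (31 − 6).
Full months from April 2018 through May 2020 contribute their day counts.
Then 29 days into June 2020.
Total: 25 + 30 + 31 + 30 + 31 + 31 + 30 + 31 + 30 + 31 + 31 + 28 + 31 + 30 + 31 + 30 + 31 + 31 + 30 + 31 + 30 + 31 + 31 + 29 + 31 + 30 + 31 + 29 = 846.

846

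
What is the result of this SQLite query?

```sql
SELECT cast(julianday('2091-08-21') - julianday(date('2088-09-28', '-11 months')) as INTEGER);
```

1393

Adding -11 months to 2088-09-28 gives 2087-10-28.
3 days remain in October 2087 after the 28th (31 − 28).
Full months from November 2087 through July 2091 contribute their day counts.
Then 21 days into August 2091.
Total: 3 + 30 + 31 + 31 + 29 + 31 + 30 + 31 + 30 + 31 + 31 + 30 + 31 + 30 + 31 + 31 + 28 + 31 + 30 + 31 + 30 + 31 + 31 + 30 + 31 + 30 + 31 + 31 + 28 + 31 + 30 + 31 + 30 + 31 + 31 + 30 + 31 + 30 + 31 + 31 + 28 + 31 + 30 + 31 + 30 + 31 + 21 = 1393.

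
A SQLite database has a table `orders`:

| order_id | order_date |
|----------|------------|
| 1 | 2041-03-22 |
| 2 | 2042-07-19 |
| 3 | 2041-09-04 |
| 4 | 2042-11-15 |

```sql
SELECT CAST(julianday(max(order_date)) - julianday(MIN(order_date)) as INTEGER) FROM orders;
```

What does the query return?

MIN = 2041-03-22, MAX = 2042-11-15.
9 days remain in March 2041 after the 22nd (31 − 22).
Full months from April 2041 through October 2042 contribute their day counts.
Then 15 days into November 2042.
Total: 9 + 30 + 31 + 30 + 31 + 31 + 30 + 31 + 30 + 31 + 31 + 28 + 31 + 30 + 31 + 30 + 31 + 31 + 30 + 31 + 15 = 603.

603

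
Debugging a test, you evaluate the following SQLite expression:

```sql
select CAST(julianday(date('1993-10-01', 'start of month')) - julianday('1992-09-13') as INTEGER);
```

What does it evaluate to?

383

`start of month` rewinds 1993-10-01 to 1993-10-01.
17 days remain in September 1992 after the 13th (30 − 13).
Full months from October 1992 through September 1993 contribute their day counts.
Then 1 day into October 1993.
Total: 17 + 31 + 30 + 31 + 31 + 28 + 31 + 30 + 31 + 30 + 31 + 31 + 30 + 1 = 383.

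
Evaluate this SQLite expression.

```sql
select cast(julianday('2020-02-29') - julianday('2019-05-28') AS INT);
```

3 days remain in May 2019 after the 28th (31 − 28).
Full months from June 2019 through January 2020 contribute their day counts.
Then 29 days into February 2020.
Total: 3 + 30 + 31 + 31 + 30 + 31 + 30 + 31 + 31 + 29 = 277.

277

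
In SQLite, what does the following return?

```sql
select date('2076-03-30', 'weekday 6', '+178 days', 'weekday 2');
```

2076-09-29

`weekday 6` advances to the next Saturday; 2076-03-30 is a Monday, so it moves forward to 2076-04-04.
Applying '+178 days' to 2076-04-04: counting 178 days forward gives 2076-09-29.
`weekday 2` advances to the next Tuesday; 2076-09-29 is already a Tuesday, so it stays at 2076-09-29.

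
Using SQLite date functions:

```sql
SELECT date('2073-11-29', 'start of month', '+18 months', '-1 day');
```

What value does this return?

2075-04-30

`start of month` rewinds 2073-11-29 to 2073-11-01.
Adding +18 months to 2073-11-01 gives 2075-05-01.
Going back 1 day from 2075-05-01 reaches 2075-04-30 (last day of April, 30 days).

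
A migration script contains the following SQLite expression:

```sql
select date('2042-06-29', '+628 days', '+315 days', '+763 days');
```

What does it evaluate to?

2047-03-01

Applying '+628 days' to 2042-06-29: counting 628 days forward gives 2044-03-18.
Applying '+315 days' to 2044-03-18: counting 315 days forward gives 2045-01-27.
Applying '+763 days' to 2045-01-27: counting 763 days forward gives 2047-03-01.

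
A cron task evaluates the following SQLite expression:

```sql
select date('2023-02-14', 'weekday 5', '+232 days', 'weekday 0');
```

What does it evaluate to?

`weekday 5` advances to the next Friday; 2023-02-14 is a Tuesday, so it moves forward to 2023-02-17.
Applying '+232 days' to 2023-02-17: counting 232 days forward gives 2023-10-07.
`weekday 0` advances to the next Sunday; 2023-10-07 is a Saturday, so it moves forward to 2023-10-08.

2023-10-08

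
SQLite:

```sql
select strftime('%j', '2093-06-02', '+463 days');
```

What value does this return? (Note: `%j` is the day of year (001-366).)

First apply '+463 days': 2093-06-02 → 2094-09-08.
Day-of-year for 2094-09-08: days since 2094-01-01 inclusive = 251, zero-padded to 251.

251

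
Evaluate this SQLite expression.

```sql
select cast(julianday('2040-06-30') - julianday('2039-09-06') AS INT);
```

24 days remain in September 2039 after the 6th (30 − 6).
Full months from October 2039 through May 2040 contribute their day counts.
Then 30 days into June 2040.
Total: 24 + 31 + 30 + 31 + 31 + 29 + 31 + 30 + 31 + 30 = 298.

298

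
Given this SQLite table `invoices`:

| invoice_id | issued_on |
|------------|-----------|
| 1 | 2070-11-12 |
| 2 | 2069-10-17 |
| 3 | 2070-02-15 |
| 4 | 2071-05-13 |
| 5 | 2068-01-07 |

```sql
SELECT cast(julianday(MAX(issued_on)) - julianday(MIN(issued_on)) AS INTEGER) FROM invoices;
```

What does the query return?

1222

MIN = 2068-01-07, MAX = 2071-05-13.
24 days remain in January 2068 after the 7th (31 − 7).
Full months from February 2068 through April 2071 contribute their day counts.
Then 13 days into May 2071.
Total: 24 + 29 + 31 + 30 + 31 + 30 + 31 + 31 + 30 + 31 + 30 + 31 + 31 + 28 + 31 + 30 + 31 + 30 + 31 + 31 + 30 + 31 + 30 + 31 + 31 + 28 + 31 + 30 + 31 + 30 + 31 + 31 + 30 + 31 + 30 + 31 + 31 + 28 + 31 + 30 + 13 = 1222.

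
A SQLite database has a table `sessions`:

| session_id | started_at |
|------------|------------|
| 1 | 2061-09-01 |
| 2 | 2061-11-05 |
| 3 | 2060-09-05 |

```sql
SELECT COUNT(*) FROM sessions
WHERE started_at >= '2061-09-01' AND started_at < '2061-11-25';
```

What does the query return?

2

Rows in [2061-09-01, 2061-11-25): 2061-09-01, 2061-11-05 → 2 rows.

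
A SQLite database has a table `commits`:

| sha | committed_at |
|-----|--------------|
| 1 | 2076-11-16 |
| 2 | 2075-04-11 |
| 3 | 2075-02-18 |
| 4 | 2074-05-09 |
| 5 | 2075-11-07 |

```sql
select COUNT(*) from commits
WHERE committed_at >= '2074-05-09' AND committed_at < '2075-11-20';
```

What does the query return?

Rows in [2074-05-09, 2075-11-20): 2075-04-11, 2075-02-18, 2074-05-09, 2075-11-07 → 4 rows.

4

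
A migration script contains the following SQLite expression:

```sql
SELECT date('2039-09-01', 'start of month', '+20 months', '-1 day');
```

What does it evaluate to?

`start of month` rewinds 2039-09-01 to 2039-09-01.
Adding +20 months to 2039-09-01 gives 2041-05-01.
Going back 1 day from 2041-05-01 reaches 2041-04-30 (last day of April, 30 days).

2041-04-30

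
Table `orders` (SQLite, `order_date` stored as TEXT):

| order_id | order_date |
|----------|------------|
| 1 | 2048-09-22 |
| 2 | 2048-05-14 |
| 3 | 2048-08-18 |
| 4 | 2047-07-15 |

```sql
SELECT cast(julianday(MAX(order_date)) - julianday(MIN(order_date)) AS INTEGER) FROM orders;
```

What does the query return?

435

MIN = 2047-07-15, MAX = 2048-09-22.
16 days remain in July 2047 after the 15th (31 − 15).
Full months from August 2047 through August 2048 contribute their day counts.
Then 22 days into September 2048.
Total: 16 + 31 + 30 + 31 + 30 + 31 + 31 + 29 + 31 + 30 + 31 + 30 + 31 + 31 + 22 = 435.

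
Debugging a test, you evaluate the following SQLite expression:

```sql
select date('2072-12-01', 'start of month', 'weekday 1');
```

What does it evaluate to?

`start of month` rewinds 2072-12-01 to 2072-12-01.
`weekday 1` advances to the next Monday; 2072-12-01 is a Thursday, so it moves forward to 2072-12-05.

2072-12-05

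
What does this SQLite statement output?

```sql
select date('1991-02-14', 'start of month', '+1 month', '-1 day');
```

`start of month` rewinds 1991-02-14 to 1991-02-01.
Adding +1 month to 1991-02-01 gives 1991-03-01.
Going back 1 day from 1991-03-01 reaches 1991-02-28 (last day of February, 28 days).

1991-02-28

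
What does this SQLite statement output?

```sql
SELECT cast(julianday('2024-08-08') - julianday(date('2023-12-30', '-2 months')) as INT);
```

Adding -2 months to 2023-12-30 gives 2023-10-30.
1 day remains in October 2023 after the 30th (31 − 30).
Full months from November 2023 through July 2024 contribute their day counts.
Then 8 days into August 2024.
Total: 1 + 30 + 31 + 31 + 29 + 31 + 30 + 31 + 30 + 31 + 8 = 283.

283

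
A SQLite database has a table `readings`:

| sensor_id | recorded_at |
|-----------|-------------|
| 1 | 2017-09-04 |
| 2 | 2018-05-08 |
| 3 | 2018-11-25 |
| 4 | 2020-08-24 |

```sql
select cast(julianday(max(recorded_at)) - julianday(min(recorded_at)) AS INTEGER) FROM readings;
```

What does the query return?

1085

MIN = 2017-09-04, MAX = 2020-08-24.
26 days remain in September 2017 after the 4th (30 − 4).
Full months from October 2017 through July 2020 contribute their day counts.
Then 24 days into August 2020.
Total: 26 + 31 + 30 + 31 + 31 + 28 + 31 + 30 + 31 + 30 + 31 + 31 + 30 + 31 + 30 + 31 + 31 + 28 + 31 + 30 + 31 + 30 + 31 + 31 + 30 + 31 + 30 + 31 + 31 + 29 + 31 + 30 + 31 + 30 + 31 + 24 = 1085.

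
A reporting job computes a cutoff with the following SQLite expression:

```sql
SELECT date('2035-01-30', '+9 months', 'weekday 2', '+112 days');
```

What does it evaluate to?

2036-02-19

Adding +9 months to 2035-01-30 gives 2035-10-30.
`weekday 2` advances to the next Tuesday; 2035-10-30 is already a Tuesday, so it stays at 2035-10-30.
Applying '+112 days' to 2035-10-30: counting 112 days forward gives 2036-02-19.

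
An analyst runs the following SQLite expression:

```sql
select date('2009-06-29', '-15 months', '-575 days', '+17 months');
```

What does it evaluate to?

2008-02-01

Adding -15 months to 2009-06-29 gives 2008-03-29.
Applying '-575 days' to 2008-03-29: counting 575 days back gives 2006-09-01.
Adding +17 months to 2006-09-01 gives 2008-02-01.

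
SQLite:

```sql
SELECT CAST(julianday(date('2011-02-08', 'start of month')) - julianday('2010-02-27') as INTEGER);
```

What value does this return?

`start of month` rewinds 2011-02-08 to 2011-02-01.
1 day remains in February 2010 after the 27th (28 − 27).
Full months from March 2010 through January 2011 contribute their day counts.
Then 1 day into February 2011.
Total: 1 + 31 + 30 + 31 + 30 + 31 + 31 + 30 + 31 + 30 + 31 + 31 + 1 = 339.

339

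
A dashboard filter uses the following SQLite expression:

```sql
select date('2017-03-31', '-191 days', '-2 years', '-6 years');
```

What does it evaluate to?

2008-09-21

Applying '-191 days' to 2017-03-31: counting 191 days back gives 2016-09-21.
Adding -2 years to 2016-09-21 gives 2014-09-21.
Adding -6 years to 2014-09-21 gives 2008-09-21.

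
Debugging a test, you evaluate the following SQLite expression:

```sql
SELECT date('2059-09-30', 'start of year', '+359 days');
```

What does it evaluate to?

2059-12-26

`start of year` rewinds 2059-09-30 to 2059-01-01.
Applying '+359 days' to 2059-01-01: counting 359 days forward gives 2059-12-26.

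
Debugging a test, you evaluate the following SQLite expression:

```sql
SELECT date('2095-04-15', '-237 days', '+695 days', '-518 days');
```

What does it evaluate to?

Applying '-237 days' to 2095-04-15: counting 237 days back gives 2094-08-21.
Applying '+695 days' to 2094-08-21: counting 695 days forward gives 2096-07-16.
Applying '-518 days' to 2096-07-16: counting 518 days back gives 2095-02-14.

2095-02-14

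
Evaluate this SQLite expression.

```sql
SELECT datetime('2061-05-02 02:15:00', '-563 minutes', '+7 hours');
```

2061-05-01 23:52:00

563 minutes = 9h 23m; -563 minutes from 2061-05-02 02:15:00 is 2061-05-01 16:52:00 (crosses midnight).
+7 hours from 2061-05-01 16:52:00 is 2061-05-01 23:52:00.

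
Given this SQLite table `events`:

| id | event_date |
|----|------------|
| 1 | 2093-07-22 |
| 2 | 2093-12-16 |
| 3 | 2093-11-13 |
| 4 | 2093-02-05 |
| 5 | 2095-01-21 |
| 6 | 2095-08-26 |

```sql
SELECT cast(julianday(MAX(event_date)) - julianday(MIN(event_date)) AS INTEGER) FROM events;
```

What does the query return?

MIN = 2093-02-05, MAX = 2095-08-26.
23 days remain in February 2093 after the 5th (28 − 5).
Full months from March 2093 through July 2095 contribute their day counts.
Then 26 days into August 2095.
Total: 23 + 31 + 30 + 31 + 30 + 31 + 31 + 30 + 31 + 30 + 31 + 31 + 28 + 31 + 30 + 31 + 30 + 31 + 31 + 30 + 31 + 30 + 31 + 31 + 28 + 31 + 30 + 31 + 30 + 31 + 26 = 932.

932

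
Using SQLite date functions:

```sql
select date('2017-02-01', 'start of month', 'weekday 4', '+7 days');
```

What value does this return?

2017-02-09

`start of month` rewinds 2017-02-01 to 2017-02-01.
`weekday 4` advances to the next Thursday; 2017-02-01 is a Wednesday, so it moves forward to 2017-02-02.
Advancing 7 more days within February lands on 2017-02-09.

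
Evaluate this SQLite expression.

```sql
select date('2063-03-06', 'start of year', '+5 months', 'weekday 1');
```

`start of year` rewinds 2063-03-06 to 2063-01-01.
Adding +5 months to 2063-01-01 gives 2063-06-01.
`weekday 1` advances to the next Monday; 2063-06-01 is a Friday, so it moves forward to 2063-06-04.

2063-06-04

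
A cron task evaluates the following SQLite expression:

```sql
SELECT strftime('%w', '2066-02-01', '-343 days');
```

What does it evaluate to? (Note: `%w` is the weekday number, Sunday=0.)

First apply '-343 days': 2066-02-01 → 2065-02-23.
2065-02-23 is a Monday; with Sunday=0 that is 1.

1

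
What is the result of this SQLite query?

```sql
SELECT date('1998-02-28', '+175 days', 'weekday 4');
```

1998-08-27

Applying '+175 days' to 1998-02-28: counting 175 days forward gives 1998-08-22.
`weekday 4` advances to the next Thursday; 1998-08-22 is a Saturday, so it moves forward to 1998-08-27.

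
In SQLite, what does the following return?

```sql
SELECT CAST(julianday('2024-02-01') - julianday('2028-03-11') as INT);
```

-1500

28 days remain in February 2024 after the 1st (29 − 1).
Full months from March 2024 through February 2028 contribute their day counts.
Then 11 days into March 2028.
Total: 28 + 31 + 30 + 31 + 30 + 31 + 31 + 30 + 31 + 30 + 31 + 31 + 28 + 31 + 30 + 31 + 30 + 31 + 31 + 30 + 31 + 30 + 31 + 31 + 28 + 31 + 30 + 31 + 30 + 31 + 31 + 30 + 31 + 30 + 31 + 31 + 28 + 31 + 30 + 31 + 30 + 31 + 31 + 30 + 31 + 30 + 31 + 31 + 29 + 11 = 1500.
The subtraction is earlier − later, so the result is −1500 → -1500.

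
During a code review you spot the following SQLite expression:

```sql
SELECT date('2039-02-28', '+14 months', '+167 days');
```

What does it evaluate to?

Adding +14 months to 2039-02-28 gives 2040-04-28.
Applying '+167 days' to 2040-04-28: counting 167 days forward gives 2040-10-12.

2040-10-12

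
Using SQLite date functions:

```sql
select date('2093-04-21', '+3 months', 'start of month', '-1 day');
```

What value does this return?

2093-06-30

Adding +3 months to 2093-04-21 gives 2093-07-21.
`start of month` rewinds 2093-07-21 to 2093-07-01.
Going back 1 day from 2093-07-01 reaches 2093-06-30 (last day of June, 30 days).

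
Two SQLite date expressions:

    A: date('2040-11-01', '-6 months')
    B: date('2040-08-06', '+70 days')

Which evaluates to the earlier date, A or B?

A

A = 2040-05-01.
B = 2040-10-15.
A is earlier.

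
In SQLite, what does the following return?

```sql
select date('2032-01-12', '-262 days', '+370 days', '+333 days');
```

Applying '-262 days' to 2032-01-12: counting 262 days back gives 2031-04-25.
Applying '+370 days' to 2031-04-25: counting 370 days forward gives 2032-04-29.
Applying '+333 days' to 2032-04-29: counting 333 days forward gives 2033-03-28.

2033-03-28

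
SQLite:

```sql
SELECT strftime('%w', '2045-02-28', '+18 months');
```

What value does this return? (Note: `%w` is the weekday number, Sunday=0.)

2

First apply '+18 months': 2045-02-28 → 2046-08-28.
2046-08-28 is a Tuesday; with Sunday=0 that is 2.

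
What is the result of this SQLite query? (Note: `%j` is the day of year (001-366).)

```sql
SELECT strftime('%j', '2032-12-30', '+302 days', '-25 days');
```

First apply '+302 days', '-25 days': 2032-12-30 → 2033-10-03.
Day-of-year for 2033-10-03: days since 2033-01-01 inclusive = 276, zero-padded to 276.

276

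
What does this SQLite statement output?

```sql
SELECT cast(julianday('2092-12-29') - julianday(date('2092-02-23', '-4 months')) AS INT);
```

Adding -4 months to 2092-02-23 gives 2091-10-23.
8 days remain in October 2091 after the 23rd (31 − 23).
Full months from November 2091 through November 2092 contribute their day counts.
Then 29 days into December 2092.
Total: 8 + 30 + 31 + 31 + 29 + 31 + 30 + 31 + 30 + 31 + 31 + 30 + 31 + 30 + 29 = 433.

433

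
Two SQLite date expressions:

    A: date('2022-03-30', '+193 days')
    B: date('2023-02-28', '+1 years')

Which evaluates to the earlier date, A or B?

A

A = 2022-10-09.
B = 2024-02-28.
A is earlier.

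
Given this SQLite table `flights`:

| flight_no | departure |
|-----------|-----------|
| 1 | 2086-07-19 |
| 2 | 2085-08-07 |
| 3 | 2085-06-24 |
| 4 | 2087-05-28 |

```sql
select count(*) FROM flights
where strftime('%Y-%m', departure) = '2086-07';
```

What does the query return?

1

Rows with year-month 2086-07: 2086-07-19 → 1.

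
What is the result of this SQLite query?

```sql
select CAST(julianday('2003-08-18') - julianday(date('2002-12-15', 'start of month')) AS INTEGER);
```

`start of month` rewinds 2002-12-15 to 2002-12-01.
30 days remain in December 2002 after the 1st (31 − 1).
Full months from January 2003 through July 2003 contribute their day counts.
Then 18 days into August 2003.
Total: 30 + 31 + 28 + 31 + 30 + 31 + 30 + 31 + 18 = 260.

260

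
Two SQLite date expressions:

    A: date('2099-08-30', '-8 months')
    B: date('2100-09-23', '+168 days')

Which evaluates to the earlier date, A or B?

A

A = 2098-12-30.
B = 2101-03-10.
A is earlier.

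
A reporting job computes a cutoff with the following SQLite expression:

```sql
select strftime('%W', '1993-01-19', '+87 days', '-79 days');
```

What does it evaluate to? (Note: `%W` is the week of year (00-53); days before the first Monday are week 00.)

04

First apply '+87 days', '-79 days': 1993-01-19 → 1993-01-27.
1993-01-27 is a Wednesday. SQLite's %W counts Mondays since the year started; the result is 04.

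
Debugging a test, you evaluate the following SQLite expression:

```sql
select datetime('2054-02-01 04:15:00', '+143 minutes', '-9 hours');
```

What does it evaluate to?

2054-01-31 21:38:00

143 minutes = 2h 23m; +143 minutes from 2054-02-01 04:15:00 is 2054-02-01 06:38:00.
-9 hours from 2054-02-01 06:38:00 is 2054-01-31 21:38:00 (crosses midnight).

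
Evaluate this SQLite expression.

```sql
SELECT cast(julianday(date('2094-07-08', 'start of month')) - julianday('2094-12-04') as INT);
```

`start of month` rewinds 2094-07-08 to 2094-07-01.
30 days remain in July 2094 after the 1st (31 − 1).
August 2094: 31 days.
September 2094: 30 days.
October 2094: 31 days.
November 2094: 30 days.
Then 4 days into December 2094.
Total: 30 + 31 + 30 + 31 + 30 + 4 = 156.
The subtraction is earlier − later, so the result is −156 → -156.

-156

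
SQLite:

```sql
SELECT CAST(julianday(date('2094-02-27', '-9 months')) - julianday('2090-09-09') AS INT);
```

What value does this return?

Adding -9 months to 2094-02-27 gives 2093-05-27.
21 days remain in September 2090 after the 9th (30 − 9).
Full months from October 2090 through April 2093 contribute their day counts.
Then 27 days into May 2093.
Total: 21 + 31 + 30 + 31 + 31 + 28 + 31 + 30 + 31 + 30 + 31 + 31 + 30 + 31 + 30 + 31 + 31 + 29 + 31 + 30 + 31 + 30 + 31 + 31 + 30 + 31 + 30 + 31 + 31 + 28 + 31 + 30 + 27 = 991.

991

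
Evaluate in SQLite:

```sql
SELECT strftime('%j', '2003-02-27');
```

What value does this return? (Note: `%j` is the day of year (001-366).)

058

Day-of-year for 2003-02-27: days since 2003-01-01 inclusive = 58, zero-padded to 058.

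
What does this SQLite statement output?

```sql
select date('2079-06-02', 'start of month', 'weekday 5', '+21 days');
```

`start of month` rewinds 2079-06-02 to 2079-06-01.
`weekday 5` advances to the next Friday; 2079-06-01 is a Thursday, so it moves forward to 2079-06-02.
Advancing 21 more days within June lands on 2079-06-23.

2079-06-23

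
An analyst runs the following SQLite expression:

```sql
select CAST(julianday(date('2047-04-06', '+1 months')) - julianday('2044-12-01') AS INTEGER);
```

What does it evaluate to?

Adding +1 month to 2047-04-06 gives 2047-05-06.
30 days remain in December 2044 after the 1st (31 − 1).
Full months from January 2045 through April 2047 contribute their day counts.
Then 6 days into May 2047.
Total: 30 + 31 + 28 + 31 + 30 + 31 + 30 + 31 + 31 + 30 + 31 + 30 + 31 + 31 + 28 + 31 + 30 + 31 + 30 + 31 + 31 + 30 + 31 + 30 + 31 + 31 + 28 + 31 + 30 + 6 = 886.

886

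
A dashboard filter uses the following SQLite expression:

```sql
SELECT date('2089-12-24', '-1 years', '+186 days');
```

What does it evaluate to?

2089-06-28

Adding -1 year to 2089-12-24 gives 2088-12-24.
Applying '+186 days' to 2088-12-24: counting 186 days forward gives 2089-06-28.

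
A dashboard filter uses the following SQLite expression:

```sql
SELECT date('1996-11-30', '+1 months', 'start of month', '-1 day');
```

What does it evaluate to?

1996-11-30

Adding +1 month to 1996-11-30 gives 1996-12-30.
`start of month` rewinds 1996-12-30 to 1996-12-01.
Going back 1 day from 1996-12-01 reaches 1996-11-30 (last day of November, 30 days).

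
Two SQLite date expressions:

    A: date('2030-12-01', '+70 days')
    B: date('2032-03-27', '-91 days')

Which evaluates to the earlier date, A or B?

A

A = 2031-02-09.
B = 2031-12-27.
A is earlier.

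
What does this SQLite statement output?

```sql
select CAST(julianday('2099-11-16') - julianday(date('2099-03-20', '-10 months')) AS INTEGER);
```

545

Adding -10 months to 2099-03-20 gives 2098-05-20.
11 days remain in May 2098 after the 20th (31 − 20).
Full months from June 2098 through October 2099 contribute their day counts.
Then 16 days into November 2099.
Total: 11 + 30 + 31 + 31 + 30 + 31 + 30 + 31 + 31 + 28 + 31 + 30 + 31 + 30 + 31 + 31 + 30 + 31 + 16 = 545.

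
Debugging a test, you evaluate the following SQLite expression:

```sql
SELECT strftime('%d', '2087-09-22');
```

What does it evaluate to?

`%d` extracts the 2-digit day of month: 22.

22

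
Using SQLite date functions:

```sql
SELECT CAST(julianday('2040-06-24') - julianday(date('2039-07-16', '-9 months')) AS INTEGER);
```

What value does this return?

617

Adding -9 months to 2039-07-16 gives 2038-10-16.
15 days remain in October 2038 after the 16th (31 − 16).
Full months from November 2038 through May 2040 contribute their day counts.
Then 24 days into June 2040.
Total: 15 + 30 + 31 + 31 + 28 + 31 + 30 + 31 + 30 + 31 + 31 + 30 + 31 + 30 + 31 + 31 + 29 + 31 + 30 + 31 + 24 = 617.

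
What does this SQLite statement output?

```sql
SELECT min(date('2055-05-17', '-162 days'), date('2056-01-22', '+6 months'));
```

date('2055-05-17', '-162 days') → 2054-12-06.
date('2056-01-22', '+6 months') → 2056-07-22.
Earlier of the two is 2054-12-06.

2054-12-06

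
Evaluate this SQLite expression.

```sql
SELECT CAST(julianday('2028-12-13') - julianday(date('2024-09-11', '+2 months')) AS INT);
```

Adding +2 months to 2024-09-11 gives 2024-11-11.
19 days remain in November 2024 after the 11th (30 − 11).
Full months from December 2024 through November 2028 contribute their day counts.
Then 13 days into December 2028.
Total: 19 + 31 + 31 + 28 + 31 + 30 + 31 + 30 + 31 + 31 + 30 + 31 + 30 + 31 + 31 + 28 + 31 + 30 + 31 + 30 + 31 + 31 + 30 + 31 + 30 + 31 + 31 + 28 + 31 + 30 + 31 + 30 + 31 + 31 + 30 + 31 + 30 + 31 + 31 + 29 + 31 + 30 + 31 + 30 + 31 + 31 + 30 + 31 + 30 + 13 = 1493.

1493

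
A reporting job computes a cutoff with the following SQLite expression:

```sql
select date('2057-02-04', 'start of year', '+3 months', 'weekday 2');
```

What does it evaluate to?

`start of year` rewinds 2057-02-04 to 2057-01-01.
Adding +3 months to 2057-01-01 gives 2057-04-01.
`weekday 2` advances to the next Tuesday; 2057-04-01 is a Sunday, so it moves forward to 2057-04-03.

2057-04-03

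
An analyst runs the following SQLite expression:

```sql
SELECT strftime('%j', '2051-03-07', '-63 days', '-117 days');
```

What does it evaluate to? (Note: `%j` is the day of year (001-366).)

First apply '-63 days', '-117 days': 2051-03-07 → 2050-09-08.
Day-of-year for 2050-09-08: days since 2050-01-01 inclusive = 251, zero-padded to 251.

251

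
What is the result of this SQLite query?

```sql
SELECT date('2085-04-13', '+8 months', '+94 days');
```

Adding +8 months to 2085-04-13 gives 2085-12-13.
Applying '+94 days' to 2085-12-13: counting 94 days forward gives 2086-03-17.

2086-03-17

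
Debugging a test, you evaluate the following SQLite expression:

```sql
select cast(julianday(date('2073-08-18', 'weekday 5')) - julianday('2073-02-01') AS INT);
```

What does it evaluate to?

`weekday 5` advances to the next Friday; 2073-08-18 is already a Friday, so it stays at 2073-08-18.
27 days remain in February 2073 after the 1st (28 − 1).
March 2073: 31 days.
April 2073: 30 days.
May 2073: 31 days.
June 2073: 30 days.
July 2073: 31 days.
Then 18 days into August 2073.
Total: 27 + 31 + 30 + 31 + 30 + 31 + 18 = 198.

198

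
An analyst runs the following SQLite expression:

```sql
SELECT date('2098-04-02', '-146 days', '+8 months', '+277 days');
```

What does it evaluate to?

Applying '-146 days' to 2098-04-02: counting 146 days back gives 2097-11-07.
Adding +8 months to 2097-11-07 gives 2098-07-07.
Applying '+277 days' to 2098-07-07: counting 277 days forward gives 2099-04-10.

2099-04-10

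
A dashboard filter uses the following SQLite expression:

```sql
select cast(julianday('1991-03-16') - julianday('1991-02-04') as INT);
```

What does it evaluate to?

40

24 days remain in February 1991 after the 4th (28 − 4).
Then 16 days into March 1991.
Total: 24 + 16 = 40.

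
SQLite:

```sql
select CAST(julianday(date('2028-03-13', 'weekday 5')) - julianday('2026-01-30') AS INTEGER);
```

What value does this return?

`weekday 5` advances to the next Friday; 2028-03-13 is a Monday, so it moves forward to 2028-03-17.
1 day remains in January 2026 after the 30th (31 − 30).
Full months from February 2026 through February 2028 contribute their day counts.
Then 17 days into March 2028.
Total: 1 + 28 + 31 + 30 + 31 + 30 + 31 + 31 + 30 + 31 + 30 + 31 + 31 + 28 + 31 + 30 + 31 + 30 + 31 + 31 + 30 + 31 + 30 + 31 + 31 + 29 + 17 = 777.

777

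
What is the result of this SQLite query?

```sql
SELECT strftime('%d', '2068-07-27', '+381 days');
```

12

First apply '+381 days': 2068-07-27 → 2069-08-12.
`%d` extracts the 2-digit day of month: 12.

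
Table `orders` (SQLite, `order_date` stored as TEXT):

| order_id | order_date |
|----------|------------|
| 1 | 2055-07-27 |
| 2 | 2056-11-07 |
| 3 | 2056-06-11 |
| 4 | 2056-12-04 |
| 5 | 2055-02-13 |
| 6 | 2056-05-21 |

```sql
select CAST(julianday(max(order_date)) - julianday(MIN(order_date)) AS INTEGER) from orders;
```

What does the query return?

660

MIN = 2055-02-13, MAX = 2056-12-04.
15 days remain in February 2055 after the 13th (28 − 13).
Full months from March 2055 through November 2056 contribute their day counts.
Then 4 days into December 2056.
Total: 15 + 31 + 30 + 31 + 30 + 31 + 31 + 30 + 31 + 30 + 31 + 31 + 29 + 31 + 30 + 31 + 30 + 31 + 31 + 30 + 31 + 30 + 4 = 660.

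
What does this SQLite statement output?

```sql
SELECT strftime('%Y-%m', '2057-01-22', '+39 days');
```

2057-03

First apply '+39 days': 2057-01-22 → 2057-03-02.
`%Y-%m` extracts the year-month: 2057-03.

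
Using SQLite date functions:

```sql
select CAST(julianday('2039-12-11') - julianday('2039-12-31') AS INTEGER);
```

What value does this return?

-20

Both dates are in December 2039: 31 − 11 = 20.
The subtraction is earlier − later, so the result is −20 → -20.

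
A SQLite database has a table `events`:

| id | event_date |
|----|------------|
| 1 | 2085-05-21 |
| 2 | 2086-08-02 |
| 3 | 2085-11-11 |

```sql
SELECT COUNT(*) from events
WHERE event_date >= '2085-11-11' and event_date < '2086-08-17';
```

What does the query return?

2

Rows in [2085-11-11, 2086-08-17): 2086-08-02, 2085-11-11 → 2 rows.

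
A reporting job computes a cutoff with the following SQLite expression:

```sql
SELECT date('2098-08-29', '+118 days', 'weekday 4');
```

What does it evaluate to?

Applying '+118 days' to 2098-08-29: counting 118 days forward gives 2098-12-25.
`weekday 4` advances to the next Thursday; 2098-12-25 is already a Thursday, so it stays at 2098-12-25.

2098-12-25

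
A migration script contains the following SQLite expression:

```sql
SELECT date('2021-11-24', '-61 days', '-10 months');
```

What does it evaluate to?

Applying '-61 days' to 2021-11-24: counting 61 days back gives 2021-09-24.
Adding -10 months to 2021-09-24 gives 2020-11-24.

2020-11-24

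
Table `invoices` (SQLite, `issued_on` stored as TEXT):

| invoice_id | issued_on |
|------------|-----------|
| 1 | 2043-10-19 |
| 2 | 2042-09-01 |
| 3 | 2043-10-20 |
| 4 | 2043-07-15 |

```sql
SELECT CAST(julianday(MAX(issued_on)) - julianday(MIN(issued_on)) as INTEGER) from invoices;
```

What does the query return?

MIN = 2042-09-01, MAX = 2043-10-20.
29 days remain in September 2042 after the 1st (30 − 1).
Full months from October 2042 through September 2043 contribute their day counts.
Then 20 days into October 2043.
Total: 29 + 31 + 30 + 31 + 31 + 28 + 31 + 30 + 31 + 30 + 31 + 31 + 30 + 20 = 414.

414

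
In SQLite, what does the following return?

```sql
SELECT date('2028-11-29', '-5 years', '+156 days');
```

2024-05-03

Adding -5 years to 2028-11-29 gives 2023-11-29.
Applying '+156 days' to 2023-11-29: counting 156 days forward gives 2024-05-03.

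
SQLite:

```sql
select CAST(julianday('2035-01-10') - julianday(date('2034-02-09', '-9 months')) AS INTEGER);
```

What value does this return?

611

Adding -9 months to 2034-02-09 gives 2033-05-09.
22 days remain in May 2033 after the 9th (31 − 9).
Full months from June 2033 through December 2034 contribute their day counts.
Then 10 days into January 2035.
Total: 22 + 30 + 31 + 31 + 30 + 31 + 30 + 31 + 31 + 28 + 31 + 30 + 31 + 30 + 31 + 31 + 30 + 31 + 30 + 31 + 10 = 611.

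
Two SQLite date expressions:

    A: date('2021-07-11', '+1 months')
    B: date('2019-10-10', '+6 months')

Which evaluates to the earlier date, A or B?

B

A = 2021-08-11.
B = 2020-04-10.
B is earlier.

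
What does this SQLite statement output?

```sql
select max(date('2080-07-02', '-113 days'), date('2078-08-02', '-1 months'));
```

2080-03-11

date('2080-07-02', '-113 days') → 2080-03-11.
date('2078-08-02', '-1 months') → 2078-07-02.
Later of the two is 2080-03-11.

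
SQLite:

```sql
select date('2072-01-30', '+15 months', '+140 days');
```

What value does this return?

Adding +15 months to 2072-01-30 gives 2073-04-30.
Applying '+140 days' to 2073-04-30: counting 140 days forward gives 2073-09-17.

2073-09-17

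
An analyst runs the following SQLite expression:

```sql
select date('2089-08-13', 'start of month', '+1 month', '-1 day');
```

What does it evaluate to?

`start of month` rewinds 2089-08-13 to 2089-08-01.
Adding +1 month to 2089-08-01 gives 2089-09-01.
Going back 1 day from 2089-09-01 reaches 2089-08-31 (last day of August, 31 days).

2089-08-31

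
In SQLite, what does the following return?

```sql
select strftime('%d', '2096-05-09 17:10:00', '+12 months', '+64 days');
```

First apply '+12 months', '+64 days': 2096-05-09 17:10:00 → 2097-07-12 17:10:00.
`%d` extracts the 2-digit day of month: 12.

12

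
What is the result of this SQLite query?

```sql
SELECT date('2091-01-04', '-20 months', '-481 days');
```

Adding -20 months to 2091-01-04 gives 2089-05-04.
Applying '-481 days' to 2089-05-04: counting 481 days back gives 2088-01-09.

2088-01-09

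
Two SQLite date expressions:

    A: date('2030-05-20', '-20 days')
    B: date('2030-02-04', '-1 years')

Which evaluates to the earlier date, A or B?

A = 2030-04-30.
B = 2029-02-04.
B is earlier.

B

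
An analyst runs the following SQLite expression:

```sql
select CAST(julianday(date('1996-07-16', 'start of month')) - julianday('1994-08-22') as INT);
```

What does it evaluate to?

`start of month` rewinds 1996-07-16 to 1996-07-01.
9 days remain in August 1994 after the 22nd (31 − 22).
Full months from September 1994 through June 1996 contribute their day counts.
Then 1 day into July 1996.
Total: 9 + 30 + 31 + 30 + 31 + 31 + 28 + 31 + 30 + 31 + 30 + 31 + 31 + 30 + 31 + 30 + 31 + 31 + 29 + 31 + 30 + 31 + 30 + 1 = 679.

679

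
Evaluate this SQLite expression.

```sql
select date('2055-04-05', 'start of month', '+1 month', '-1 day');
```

`start of month` rewinds 2055-04-05 to 2055-04-01.
Adding +1 month to 2055-04-01 gives 2055-05-01.
Going back 1 day from 2055-05-01 reaches 2055-04-30 (last day of April, 30 days).

2055-04-30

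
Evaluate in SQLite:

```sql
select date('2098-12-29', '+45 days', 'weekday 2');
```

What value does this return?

2099-02-17

Applying '+45 days' to 2098-12-29: counting 45 days forward gives 2099-02-12.
`weekday 2` advances to the next Tuesday; 2099-02-12 is a Thursday, so it moves forward to 2099-02-17.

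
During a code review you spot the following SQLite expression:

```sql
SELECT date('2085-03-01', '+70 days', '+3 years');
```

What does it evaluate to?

2088-05-10

Applying '+70 days' to 2085-03-01: counting 70 days forward gives 2085-05-10.
Adding +3 years to 2085-05-10 gives 2088-05-10.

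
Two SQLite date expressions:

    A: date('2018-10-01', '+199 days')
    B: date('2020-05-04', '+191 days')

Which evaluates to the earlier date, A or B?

A

A = 2019-04-18.
B = 2020-11-11.
A is earlier.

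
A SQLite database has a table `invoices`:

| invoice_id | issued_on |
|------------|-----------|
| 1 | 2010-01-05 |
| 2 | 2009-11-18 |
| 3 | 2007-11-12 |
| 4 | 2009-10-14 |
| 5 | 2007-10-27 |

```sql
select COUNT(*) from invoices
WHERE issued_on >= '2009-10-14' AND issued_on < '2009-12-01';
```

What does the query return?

2

Rows in [2009-10-14, 2009-12-01): 2009-11-18, 2009-10-14 → 2 rows.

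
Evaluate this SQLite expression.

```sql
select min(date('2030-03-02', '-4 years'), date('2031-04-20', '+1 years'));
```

2026-03-02

date('2030-03-02', '-4 years') → 2026-03-02.
date('2031-04-20', '+1 years') → 2032-04-20.
Earlier of the two is 2026-03-02.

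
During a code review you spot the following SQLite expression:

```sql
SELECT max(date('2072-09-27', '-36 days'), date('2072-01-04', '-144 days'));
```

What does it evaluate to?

2072-08-22

date('2072-09-27', '-36 days') → 2072-08-22.
date('2072-01-04', '-144 days') → 2071-08-13.
Later of the two is 2072-08-22.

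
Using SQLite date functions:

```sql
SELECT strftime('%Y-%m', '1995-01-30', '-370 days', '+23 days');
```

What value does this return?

1994-02

First apply '-370 days', '+23 days': 1995-01-30 → 1994-02-17.
`%Y-%m` extracts the year-month: 1994-02.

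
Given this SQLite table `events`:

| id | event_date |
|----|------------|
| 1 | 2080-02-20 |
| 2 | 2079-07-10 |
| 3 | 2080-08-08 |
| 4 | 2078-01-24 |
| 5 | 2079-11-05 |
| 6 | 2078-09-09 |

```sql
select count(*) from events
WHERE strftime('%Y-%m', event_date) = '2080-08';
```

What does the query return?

Rows with year-month 2080-08: 2080-08-08 → 1.

1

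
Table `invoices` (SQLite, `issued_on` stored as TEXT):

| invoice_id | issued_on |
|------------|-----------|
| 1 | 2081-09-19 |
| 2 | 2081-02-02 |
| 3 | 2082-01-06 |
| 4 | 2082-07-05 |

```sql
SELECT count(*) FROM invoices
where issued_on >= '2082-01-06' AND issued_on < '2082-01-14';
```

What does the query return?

Rows in [2082-01-06, 2082-01-14): 2082-01-06 → 1 row.

1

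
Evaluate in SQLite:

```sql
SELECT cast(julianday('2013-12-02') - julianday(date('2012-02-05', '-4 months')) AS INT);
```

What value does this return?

Adding -4 months to 2012-02-05 gives 2011-10-05.
26 days remain in October 2011 after the 5th (31 − 5).
Full months from November 2011 through November 2013 contribute their day counts.
Then 2 days into December 2013.
Total: 26 + 30 + 31 + 31 + 29 + 31 + 30 + 31 + 30 + 31 + 31 + 30 + 31 + 30 + 31 + 31 + 28 + 31 + 30 + 31 + 30 + 31 + 31 + 30 + 31 + 30 + 2 = 789.

789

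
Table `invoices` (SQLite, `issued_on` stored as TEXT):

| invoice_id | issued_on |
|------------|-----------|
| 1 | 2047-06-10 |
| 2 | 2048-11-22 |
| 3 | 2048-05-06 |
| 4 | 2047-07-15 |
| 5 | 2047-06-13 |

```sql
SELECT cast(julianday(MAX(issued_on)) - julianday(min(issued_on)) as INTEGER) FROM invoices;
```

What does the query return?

531

MIN = 2047-06-10, MAX = 2048-11-22.
20 days remain in June 2047 after the 10th (30 − 10).
Full months from July 2047 through October 2048 contribute their day counts.
Then 22 days into November 2048.
Total: 20 + 31 + 31 + 30 + 31 + 30 + 31 + 31 + 29 + 31 + 30 + 31 + 30 + 31 + 31 + 30 + 31 + 22 = 531.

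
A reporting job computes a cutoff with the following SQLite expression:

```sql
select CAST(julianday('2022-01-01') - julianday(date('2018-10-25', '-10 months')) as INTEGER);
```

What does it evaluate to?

1468

Adding -10 months to 2018-10-25 gives 2017-12-25.
6 days remain in December 2017 after the 25th (31 − 25).
Full months from January 2018 through December 2021 contribute their day counts.
Then 1 day into January 2022.
Total: 6 + 31 + 28 + 31 + 30 + 31 + 30 + 31 + 31 + 30 + 31 + 30 + 31 + 31 + 28 + 31 + 30 + 31 + 30 + 31 + 31 + 30 + 31 + 30 + 31 + 31 + 29 + 31 + 30 + 31 + 30 + 31 + 31 + 30 + 31 + 30 + 31 + 31 + 28 + 31 + 30 + 31 + 30 + 31 + 31 + 30 + 31 + 30 + 31 + 1 = 1468.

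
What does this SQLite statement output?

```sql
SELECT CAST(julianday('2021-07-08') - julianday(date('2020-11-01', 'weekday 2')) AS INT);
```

`weekday 2` advances to the next Tuesday; 2020-11-01 is a Sunday, so it moves forward to 2020-11-03.
27 days remain in November 2020 after the 3rd (30 − 3).
Full months from December 2020 through June 2021 contribute their day counts.
Then 8 days into July 2021.
Total: 27 + 31 + 31 + 28 + 31 + 30 + 31 + 30 + 8 = 247.

247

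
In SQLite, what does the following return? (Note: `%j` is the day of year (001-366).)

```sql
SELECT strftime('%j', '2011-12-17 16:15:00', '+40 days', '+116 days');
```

First apply '+40 days', '+116 days': 2011-12-17 16:15:00 → 2012-05-21 16:15:00.
Day-of-year for 2012-05-21: days since 2012-01-01 inclusive = 142, zero-padded to 142.

142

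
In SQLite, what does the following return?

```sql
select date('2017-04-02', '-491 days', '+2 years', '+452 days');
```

Applying '-491 days' to 2017-04-02: counting 491 days back gives 2015-11-28.
Adding +2 years to 2015-11-28 gives 2017-11-28.
Applying '+452 days' to 2017-11-28: counting 452 days forward gives 2019-02-23.

2019-02-23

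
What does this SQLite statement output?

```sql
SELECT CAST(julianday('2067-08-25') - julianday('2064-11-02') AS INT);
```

28 days remain in November 2064 after the 2nd (30 − 2).
Full months from December 2064 through July 2067 contribute their day counts.
Then 25 days into August 2067.
Total: 28 + 31 + 31 + 28 + 31 + 30 + 31 + 30 + 31 + 31 + 30 + 31 + 30 + 31 + 31 + 28 + 31 + 30 + 31 + 30 + 31 + 31 + 30 + 31 + 30 + 31 + 31 + 28 + 31 + 30 + 31 + 30 + 31 + 25 = 1026.

1026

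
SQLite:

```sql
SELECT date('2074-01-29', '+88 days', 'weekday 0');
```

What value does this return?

2074-04-29

Applying '+88 days' to 2074-01-29: counting 88 days forward gives 2074-04-27.
`weekday 0` advances to the next Sunday; 2074-04-27 is a Friday, so it moves forward to 2074-04-29.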